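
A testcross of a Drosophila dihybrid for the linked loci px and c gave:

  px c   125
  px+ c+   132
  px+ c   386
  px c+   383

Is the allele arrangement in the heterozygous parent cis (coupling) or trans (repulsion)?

The two most frequent classes are px+ c (386) and px c+ (383); these are the parental (non-recombinant) types.
So the F1 carried px+ c on one chromosome and px c+ on the other — the recessive alleles are on opposite chromosomes (trans / repulsion).

trans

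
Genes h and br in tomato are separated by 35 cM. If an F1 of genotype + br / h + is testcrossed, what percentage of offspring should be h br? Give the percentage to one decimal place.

A map distance of 35 cM corresponds to a recombination frequency of 0.350.
The F1 is + br / h +, so h br is a recombinant gamete class with expected frequency r/2 = 0.350/2 = 0.1750.
That is 0.1750 = 17.5% of the progeny.

17.5%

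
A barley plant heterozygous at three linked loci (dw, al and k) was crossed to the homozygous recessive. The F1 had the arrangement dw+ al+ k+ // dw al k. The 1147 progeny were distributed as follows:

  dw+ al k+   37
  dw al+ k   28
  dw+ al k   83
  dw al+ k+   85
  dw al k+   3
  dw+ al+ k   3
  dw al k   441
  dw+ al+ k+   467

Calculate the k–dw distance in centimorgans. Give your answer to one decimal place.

15.2 centimorgans

The two rarest classes, dw+ al+ k and dw al k+, are the double crossovers. Comparing them with the parentals, only the k allele has switched, so k is the middle locus and the order is al – k – dw.
Crossovers in the k–dw interval produce the single-crossover classes dw al+ k+ and dw+ al k (85 + 83 = 168) plus the double crossovers (6).
RF(k–dw) = (168 + 6) / 1147 = 174/1147 = 0.1517 → 15.2 centimorgans.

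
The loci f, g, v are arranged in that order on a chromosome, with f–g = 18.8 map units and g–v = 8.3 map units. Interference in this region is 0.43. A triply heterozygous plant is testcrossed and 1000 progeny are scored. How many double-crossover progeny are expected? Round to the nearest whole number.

9

Map distances give recombination frequencies of 0.188 and 0.083 for the two intervals.
With interference 0.43 (so coincidence = 0.57), expected double-crossover frequency = 0.188 × 0.083 × 0.57 = 0.00889.
Expected number = 0.00889 × 1000 = 8.89 ≈ 9.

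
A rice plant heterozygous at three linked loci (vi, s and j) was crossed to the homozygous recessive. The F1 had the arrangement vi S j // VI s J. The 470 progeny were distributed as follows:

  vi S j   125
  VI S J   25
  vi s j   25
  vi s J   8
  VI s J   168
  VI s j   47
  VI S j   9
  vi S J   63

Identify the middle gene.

The two rarest classes, VI S j and vi s J, are the double crossovers. Comparing them with the parentals, only the vi allele has switched, so vi is the middle locus and the order is j – vi – s.

vi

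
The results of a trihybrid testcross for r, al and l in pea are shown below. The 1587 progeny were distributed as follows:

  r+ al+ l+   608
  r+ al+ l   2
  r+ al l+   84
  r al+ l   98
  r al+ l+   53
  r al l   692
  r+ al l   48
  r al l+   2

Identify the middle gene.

l

The two most frequent reciprocal classes, r+ al+ l+ and r al l, are the parental types, so the F1 was r+ al+ l+ / r al l.
The two rarest classes, r+ al+ l and r al l+, are the double crossovers. Comparing them with the parentals, only the l allele has switched, so l is the middle locus and the order is r – l – al.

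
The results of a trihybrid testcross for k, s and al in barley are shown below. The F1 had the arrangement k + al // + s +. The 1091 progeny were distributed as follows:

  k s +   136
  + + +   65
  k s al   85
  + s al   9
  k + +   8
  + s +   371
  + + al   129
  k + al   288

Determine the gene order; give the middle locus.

The two rarest classes, k + + and + s al, are the double crossovers. Comparing them with the parentals, only the al allele has switched, so al is the middle locus and the order is k – al – s.

al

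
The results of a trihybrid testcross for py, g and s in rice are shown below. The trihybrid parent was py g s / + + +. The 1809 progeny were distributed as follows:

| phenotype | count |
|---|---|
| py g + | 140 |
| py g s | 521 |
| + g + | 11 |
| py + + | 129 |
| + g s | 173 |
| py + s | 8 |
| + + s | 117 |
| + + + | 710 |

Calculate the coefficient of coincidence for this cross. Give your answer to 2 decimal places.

0.39

The two rarest classes, py + s and + g +, are the double crossovers. Comparing them with the parentals, only the g allele has switched, so g is the middle locus and the order is s – g – py.
s–g: (257 + 19)/1809 = 0.1526; g–py: (302 + 19)/1809 = 0.1774.
Expected DCO frequency = 0.1526 × 0.1774 ≈ 0.02707; observed = 19/1809 ≈ 0.01050.
Coefficient of coincidence = 0.01050/0.02707 ≈ 0.39.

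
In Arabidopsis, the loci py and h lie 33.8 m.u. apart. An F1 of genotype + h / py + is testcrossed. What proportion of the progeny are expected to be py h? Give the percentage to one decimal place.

16.9%

A map distance of 33.8 m.u. corresponds to a recombination frequency of 0.338.
The F1 is + h / py +, so py h is a recombinant gamete class with expected frequency r/2 = 0.338/2 = 0.1690.
That is 0.1690 = 16.9% of the progeny.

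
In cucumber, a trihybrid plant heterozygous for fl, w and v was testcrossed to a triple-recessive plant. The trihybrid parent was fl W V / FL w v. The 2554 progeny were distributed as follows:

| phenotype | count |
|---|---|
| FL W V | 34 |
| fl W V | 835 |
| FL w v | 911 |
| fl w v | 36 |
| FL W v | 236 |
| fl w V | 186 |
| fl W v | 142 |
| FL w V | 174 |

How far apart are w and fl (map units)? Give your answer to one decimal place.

The two rarest classes, FL W V and fl w v, are the double crossovers. Comparing them with the parentals, only the fl allele has switched, so fl is the middle locus and the order is v – fl – w.
Crossovers in the fl–w interval produce the single-crossover classes fl w V and FL W v (186 + 236 = 422) plus the double crossovers (70).
RF(fl–w) = (422 + 70) / 2554 = 492/2554 = 0.1926 → 19.3 map units.

19.3 map units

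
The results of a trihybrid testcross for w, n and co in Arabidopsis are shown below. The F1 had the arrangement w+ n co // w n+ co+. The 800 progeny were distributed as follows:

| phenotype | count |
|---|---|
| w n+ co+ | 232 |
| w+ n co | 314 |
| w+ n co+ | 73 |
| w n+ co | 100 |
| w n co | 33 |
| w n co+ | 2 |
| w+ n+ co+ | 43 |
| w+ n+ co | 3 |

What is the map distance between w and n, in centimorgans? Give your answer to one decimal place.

10.1 centimorgans

The two rarest classes, w+ n+ co and w n co+, are the double crossovers. Comparing them with the parentals, only the n allele has switched, so n is the middle locus and the order is co – n – w.
Crossovers in the n–w interval produce the single-crossover classes w n co and w+ n+ co+ (33 + 43 = 76) plus the double crossovers (5).
RF(n–w) = (76 + 5) / 800 = 81/800 = 0.1013 → 10.1 centimorgans.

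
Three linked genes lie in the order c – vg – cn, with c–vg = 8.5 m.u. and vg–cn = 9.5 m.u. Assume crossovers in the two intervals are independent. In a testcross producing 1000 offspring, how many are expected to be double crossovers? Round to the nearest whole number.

8

Map distances give recombination frequencies of 0.085 and 0.095 for the two intervals.
With no interference, expected double-crossover frequency = 0.085 × 0.095 = 0.00808.
Expected number = 0.00808 × 1000 = 8.08 ≈ 8.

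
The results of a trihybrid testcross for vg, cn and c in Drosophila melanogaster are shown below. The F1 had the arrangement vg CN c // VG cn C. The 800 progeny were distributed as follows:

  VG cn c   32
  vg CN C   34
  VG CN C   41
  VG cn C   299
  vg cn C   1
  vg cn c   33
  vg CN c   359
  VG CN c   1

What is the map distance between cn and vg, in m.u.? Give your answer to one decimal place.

9.5 m.u.

The two rarest classes, VG CN c and vg cn C, are the double crossovers. Comparing them with the parentals, only the vg allele has switched, so vg is the middle locus and the order is c – vg – cn.
Crossovers in the vg–cn interval produce the single-crossover classes vg cn c and VG CN C (33 + 41 = 74) plus the double crossovers (2).
RF(vg–cn) = (74 + 2) / 800 = 76/800 = 0.0950 → 9.5 m.u.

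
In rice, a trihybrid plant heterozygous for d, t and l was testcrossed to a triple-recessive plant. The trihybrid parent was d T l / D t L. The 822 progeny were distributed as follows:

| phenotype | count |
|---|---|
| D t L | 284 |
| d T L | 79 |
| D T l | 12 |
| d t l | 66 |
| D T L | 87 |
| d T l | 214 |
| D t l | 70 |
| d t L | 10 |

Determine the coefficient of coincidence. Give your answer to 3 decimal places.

0.604

The two rarest classes, D T l and d t L, are the double crossovers. Comparing them with the parentals, only the d allele has switched, so d is the middle locus and the order is t – d – l.
t–d: (153 + 22)/822 = 0.2129; d–l: (149 + 22)/822 = 0.2080.
Expected DCO frequency = 0.2129 × 0.2080 ≈ 0.04428; observed = 22/822 ≈ 0.02676.
Coefficient of coincidence = 0.02676/0.04428 ≈ 0.604.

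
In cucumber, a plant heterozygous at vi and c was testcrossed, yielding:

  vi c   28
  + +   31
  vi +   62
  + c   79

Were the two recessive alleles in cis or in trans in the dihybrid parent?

trans

The two most frequent classes are + c (79) and vi + (62); these are the parental (non-recombinant) types.
So the F1 carried + c on one chromosome and vi + on the other — the recessive alleles are on opposite chromosomes (trans / repulsion).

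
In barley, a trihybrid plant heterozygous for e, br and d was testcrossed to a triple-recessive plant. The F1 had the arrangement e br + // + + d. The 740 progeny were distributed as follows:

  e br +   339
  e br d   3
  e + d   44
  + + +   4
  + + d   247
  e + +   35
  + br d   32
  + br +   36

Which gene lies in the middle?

The two rarest classes, e br d and + + +, are the double crossovers. Comparing them with the parentals, only the d allele has switched, so d is the middle locus and the order is e – d – br.

d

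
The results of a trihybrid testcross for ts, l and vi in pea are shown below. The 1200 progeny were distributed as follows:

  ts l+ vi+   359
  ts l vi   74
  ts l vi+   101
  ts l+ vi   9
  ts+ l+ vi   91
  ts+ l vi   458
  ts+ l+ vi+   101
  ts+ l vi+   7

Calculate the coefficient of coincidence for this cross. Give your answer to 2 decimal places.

0.48

The two most frequent reciprocal classes, ts l+ vi+ and ts+ l vi, are the parental types, so the F1 was ts l+ vi+ / ts+ l vi.
The two rarest classes, ts l+ vi and ts+ l vi+, are the double crossovers. Comparing them with the parentals, only the vi allele has switched, so vi is the middle locus and the order is ts – vi – l.
ts–vi: (175 + 16)/1200 = 0.1592; vi–l: (192 + 16)/1200 = 0.1733.
Expected DCO frequency = 0.1592 × 0.1733 ≈ 0.02759; observed = 16/1200 ≈ 0.01333.
Coefficient of coincidence = 0.01333/0.02759 ≈ 0.48.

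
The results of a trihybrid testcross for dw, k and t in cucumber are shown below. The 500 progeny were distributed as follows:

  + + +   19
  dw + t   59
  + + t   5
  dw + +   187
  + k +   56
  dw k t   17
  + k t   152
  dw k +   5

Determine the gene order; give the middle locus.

The two most frequent reciprocal classes, dw + + and + k t, are the parental types, so the F1 was dw + + / + k t.
The two rarest classes, dw k + and + + t, are the double crossovers. Comparing them with the parentals, only the k allele has switched, so k is the middle locus and the order is t – k – dw.

k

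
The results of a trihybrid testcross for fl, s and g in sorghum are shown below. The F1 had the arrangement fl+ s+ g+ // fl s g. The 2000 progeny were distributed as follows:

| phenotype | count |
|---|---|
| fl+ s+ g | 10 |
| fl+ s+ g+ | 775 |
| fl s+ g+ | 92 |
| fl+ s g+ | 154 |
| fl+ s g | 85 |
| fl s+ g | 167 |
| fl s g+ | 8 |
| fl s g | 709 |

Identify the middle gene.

g

The two rarest classes, fl+ s+ g and fl s g+, are the double crossovers. Comparing them with the parentals, only the g allele has switched, so g is the middle locus and the order is s – g – fl.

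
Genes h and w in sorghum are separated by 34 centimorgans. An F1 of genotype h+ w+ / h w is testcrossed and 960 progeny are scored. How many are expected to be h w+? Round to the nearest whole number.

A map distance of 34 centimorgans corresponds to a recombination frequency of 0.340.
The F1 is h+ w+ / h w, so h w+ is a recombinant gamete class with expected frequency r/2 = 0.340/2 = 0.1700.
Expected number = 0.1700 × 960 = 163.20 ≈ 163.

163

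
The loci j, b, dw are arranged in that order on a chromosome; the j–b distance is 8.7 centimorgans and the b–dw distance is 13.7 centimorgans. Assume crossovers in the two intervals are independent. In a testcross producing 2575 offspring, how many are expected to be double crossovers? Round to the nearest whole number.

31

Map distances give recombination frequencies of 0.087 and 0.137 for the two intervals.
With no interference, expected double-crossover frequency = 0.087 × 0.137 = 0.01192.
Expected number = 0.01192 × 2575 = 30.69 ≈ 31.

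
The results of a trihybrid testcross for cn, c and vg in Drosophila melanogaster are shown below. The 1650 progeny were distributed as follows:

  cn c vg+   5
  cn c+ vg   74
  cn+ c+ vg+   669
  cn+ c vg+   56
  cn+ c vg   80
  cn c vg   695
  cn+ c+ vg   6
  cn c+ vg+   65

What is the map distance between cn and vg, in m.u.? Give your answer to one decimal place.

The two most frequent reciprocal classes, cn+ c+ vg+ and cn c vg, are the parental types, so the F1 was cn+ c+ vg+ / cn c vg.
The two rarest classes, cn+ c+ vg and cn c vg+, are the double crossovers. Comparing them with the parentals, only the vg allele has switched, so vg is the middle locus and the order is cn – vg – c.
Crossovers in the cn–vg interval produce the single-crossover classes cn c+ vg+ and cn+ c vg (65 + 80 = 145) plus the double crossovers (11).
RF(cn–vg) = (145 + 11) / 1650 = 156/1650 = 0.0945 → 9.5 m.u.

9.5 m.u.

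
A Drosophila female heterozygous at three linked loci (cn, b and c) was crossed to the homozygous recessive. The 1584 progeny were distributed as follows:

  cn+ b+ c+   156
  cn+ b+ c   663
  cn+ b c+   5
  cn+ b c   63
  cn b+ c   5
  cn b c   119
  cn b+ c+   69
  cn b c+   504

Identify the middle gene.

cn

The two most frequent reciprocal classes, cn+ b+ c and cn b c+, are the parental types, so the F1 was cn+ b+ c / cn b c+.
The two rarest classes, cn b+ c and cn+ b c+, are the double crossovers. Comparing them with the parentals, only the cn allele has switched, so cn is the middle locus and the order is c – cn – b.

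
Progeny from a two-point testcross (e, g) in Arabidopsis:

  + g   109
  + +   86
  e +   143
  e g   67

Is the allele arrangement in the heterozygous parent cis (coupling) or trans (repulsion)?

The two most frequent classes are + g (109) and e + (143); these are the parental (non-recombinant) types.
So the F1 carried + g on one chromosome and e + on the other — the recessive alleles are on opposite chromosomes (trans / repulsion).

trans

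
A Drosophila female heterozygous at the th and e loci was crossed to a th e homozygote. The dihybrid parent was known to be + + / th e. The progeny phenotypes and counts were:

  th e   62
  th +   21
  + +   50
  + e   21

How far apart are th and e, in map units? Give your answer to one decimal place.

The recombinant classes are + e and th +: 21 + 21 = 42.
Recombination frequency = 42/154 = 0.2727 ≈ 27.3%, i.e. 27.3 map units.

27.3 map units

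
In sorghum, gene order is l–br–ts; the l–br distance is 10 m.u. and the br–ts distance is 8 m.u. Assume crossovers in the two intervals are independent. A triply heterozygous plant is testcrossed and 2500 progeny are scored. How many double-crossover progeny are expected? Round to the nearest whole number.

Map distances give recombination frequencies of 0.100 and 0.080 for the two intervals.
With no interference, expected double-crossover frequency = 0.100 × 0.080 = 0.00800.
Expected number = 0.00800 × 2500 = 20.00 ≈ 20.

20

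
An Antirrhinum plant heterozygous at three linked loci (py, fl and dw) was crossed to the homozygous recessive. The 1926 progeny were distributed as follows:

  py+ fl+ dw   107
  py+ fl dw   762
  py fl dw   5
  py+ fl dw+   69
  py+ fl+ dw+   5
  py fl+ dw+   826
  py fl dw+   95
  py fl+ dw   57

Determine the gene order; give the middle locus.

The two most frequent reciprocal classes, py+ fl dw and py fl+ dw+, are the parental types, so the F1 was py+ fl dw / py fl+ dw+.
The two rarest classes, py fl dw and py+ fl+ dw+, are the double crossovers. Comparing them with the parentals, only the py allele has switched, so py is the middle locus and the order is fl – py – dw.

py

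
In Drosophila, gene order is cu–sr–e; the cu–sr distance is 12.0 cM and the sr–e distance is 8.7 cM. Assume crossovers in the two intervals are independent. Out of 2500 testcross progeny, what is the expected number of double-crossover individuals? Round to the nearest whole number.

26

Map distances give recombination frequencies of 0.120 and 0.087 for the two intervals.
With no interference, expected double-crossover frequency = 0.120 × 0.087 = 0.01044.
Expected number = 0.01044 × 2500 = 26.10 ≈ 26.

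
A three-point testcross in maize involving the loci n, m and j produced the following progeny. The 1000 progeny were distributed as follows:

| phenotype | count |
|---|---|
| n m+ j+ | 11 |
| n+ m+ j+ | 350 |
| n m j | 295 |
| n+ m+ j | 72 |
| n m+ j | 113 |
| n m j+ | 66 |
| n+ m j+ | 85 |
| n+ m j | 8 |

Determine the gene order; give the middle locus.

n

The two most frequent reciprocal classes, n+ m+ j+ and n m j, are the parental types, so the F1 was n+ m+ j+ / n m j.
The two rarest classes, n m+ j+ and n+ m j, are the double crossovers. Comparing them with the parentals, only the n allele has switched, so n is the middle locus and the order is j – n – m.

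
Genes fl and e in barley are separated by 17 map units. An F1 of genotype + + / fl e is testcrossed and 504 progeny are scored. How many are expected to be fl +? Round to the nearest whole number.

A map distance of 17 map units corresponds to a recombination frequency of 0.170.
The F1 is + + / fl e, so fl + is a recombinant gamete class with expected frequency r/2 = 0.170/2 = 0.0850.
Expected number = 0.0850 × 504 = 42.84 ≈ 43.

43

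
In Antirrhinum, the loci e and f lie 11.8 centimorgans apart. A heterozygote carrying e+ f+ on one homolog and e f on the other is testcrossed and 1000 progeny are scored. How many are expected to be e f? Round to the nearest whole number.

A map distance of 11.8 centimorgans corresponds to a recombination frequency of 0.118.
The F1 is e+ f+ / e f, so e f is a parental gamete class with expected frequency (1 − r)/2 = 0.882/2 = 0.4410.
Expected number = 0.4410 × 1000 = 441.00 ≈ 441.

441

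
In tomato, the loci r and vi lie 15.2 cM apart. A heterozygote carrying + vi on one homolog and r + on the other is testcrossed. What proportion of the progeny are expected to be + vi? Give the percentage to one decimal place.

A map distance of 15.2 cM corresponds to a recombination frequency of 0.152.
The F1 is + vi / r +, so + vi is a parental gamete class with expected frequency (1 − r)/2 = 0.848/2 = 0.4240.
That is 0.4240 = 42.4% of the progeny.

42.4%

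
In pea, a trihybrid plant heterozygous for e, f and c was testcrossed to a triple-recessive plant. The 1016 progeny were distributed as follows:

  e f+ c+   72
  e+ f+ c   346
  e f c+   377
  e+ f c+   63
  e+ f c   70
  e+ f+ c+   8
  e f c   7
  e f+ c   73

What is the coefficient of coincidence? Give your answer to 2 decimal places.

The two most frequent reciprocal classes, e+ f+ c and e f c+, are the parental types, so the F1 was e+ f+ c / e f c+.
The two rarest classes, e+ f+ c+ and e f c, are the double crossovers. Comparing them with the parentals, only the c allele has switched, so c is the middle locus and the order is e – c – f.
e–c: (136 + 15)/1016 = 0.1486; c–f: (142 + 15)/1016 = 0.1545.
Expected DCO frequency = 0.1486 × 0.1545 ≈ 0.02296; observed = 15/1016 ≈ 0.01476.
Coefficient of coincidence = 0.01476/0.02296 ≈ 0.64.

0.64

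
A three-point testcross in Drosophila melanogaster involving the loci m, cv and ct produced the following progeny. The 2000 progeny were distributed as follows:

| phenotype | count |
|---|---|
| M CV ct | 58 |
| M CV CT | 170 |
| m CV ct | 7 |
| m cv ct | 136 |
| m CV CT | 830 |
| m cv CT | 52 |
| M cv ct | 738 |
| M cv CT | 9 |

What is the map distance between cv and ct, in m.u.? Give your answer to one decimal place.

6.3 m.u.

The two most frequent reciprocal classes, m CV CT and M cv ct, are the parental types, so the F1 was m CV CT / M cv ct.
The two rarest classes, m CV ct and M cv CT, are the double crossovers. Comparing them with the parentals, only the ct allele has switched, so ct is the middle locus and the order is cv – ct – m.
Crossovers in the cv–ct interval produce the single-crossover classes m cv CT and M CV ct (52 + 58 = 110) plus the double crossovers (16).
RF(cv–ct) = (110 + 16) / 2000 = 126/2000 = 0.0630 → 6.3 m.u.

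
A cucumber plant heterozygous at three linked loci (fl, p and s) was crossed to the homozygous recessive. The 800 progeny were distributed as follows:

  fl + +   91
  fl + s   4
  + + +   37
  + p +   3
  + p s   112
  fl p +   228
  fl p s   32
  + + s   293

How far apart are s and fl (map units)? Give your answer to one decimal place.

The two most frequent reciprocal classes, fl p + and + + s, are the parental types, so the F1 was fl p + / + + s.
The two rarest classes, + p + and fl + s, are the double crossovers. Comparing them with the parentals, only the fl allele has switched, so fl is the middle locus and the order is s – fl – p.
Crossovers in the s–fl interval produce the single-crossover classes fl p s and + + + (32 + 37 = 69) plus the double crossovers (7).
RF(s–fl) = (69 + 7) / 800 = 76/800 = 0.0950 → 9.5 map units.

9.5 map units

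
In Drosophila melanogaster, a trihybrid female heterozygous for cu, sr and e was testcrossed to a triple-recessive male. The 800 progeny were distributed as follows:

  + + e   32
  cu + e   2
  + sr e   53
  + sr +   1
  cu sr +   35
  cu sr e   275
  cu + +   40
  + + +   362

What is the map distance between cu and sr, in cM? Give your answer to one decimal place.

12.0 cM

The two most frequent reciprocal classes, + + + and cu sr e, are the parental types, so the F1 was + + + / cu sr e.
The two rarest classes, + sr + and cu + e, are the double crossovers. Comparing them with the parentals, only the sr allele has switched, so sr is the middle locus and the order is cu – sr – e.
Crossovers in the cu–sr interval produce the single-crossover classes cu + + and + sr e (40 + 53 = 93) plus the double crossovers (3).
RF(cu–sr) = (93 + 3) / 800 = 96/800 = 0.1200 → 12.0 cM.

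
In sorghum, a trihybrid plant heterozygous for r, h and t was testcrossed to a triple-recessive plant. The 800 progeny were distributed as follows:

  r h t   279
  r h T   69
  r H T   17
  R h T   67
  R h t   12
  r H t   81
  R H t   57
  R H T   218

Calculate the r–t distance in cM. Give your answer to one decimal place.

19.4 cM

The two most frequent reciprocal classes, r h t and R H T, are the parental types, so the F1 was r h t / R H T.
The two rarest classes, R h t and r H T, are the double crossovers. Comparing them with the parentals, only the r allele has switched, so r is the middle locus and the order is t – r – h.
Crossovers in the t–r interval produce the single-crossover classes r h T and R H t (69 + 57 = 126) plus the double crossovers (29).
RF(t–r) = (126 + 29) / 800 = 155/800 = 0.1938 → 19.4 cM.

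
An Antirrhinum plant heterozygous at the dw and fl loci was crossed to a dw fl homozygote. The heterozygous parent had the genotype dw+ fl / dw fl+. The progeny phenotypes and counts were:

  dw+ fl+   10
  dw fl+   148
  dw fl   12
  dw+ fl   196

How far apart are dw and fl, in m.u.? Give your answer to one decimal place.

6.0 m.u.

The recombinant classes are dw+ fl+ and dw fl: 10 + 12 = 22.
Recombination frequency = 22/366 = 0.0601 ≈ 6.0%, i.e. 6.0 m.u.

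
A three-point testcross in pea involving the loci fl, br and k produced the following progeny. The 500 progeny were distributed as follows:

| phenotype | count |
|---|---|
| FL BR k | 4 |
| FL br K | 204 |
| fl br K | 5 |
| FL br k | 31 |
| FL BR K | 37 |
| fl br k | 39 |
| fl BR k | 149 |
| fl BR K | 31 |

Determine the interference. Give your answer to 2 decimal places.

0.25

The two most frequent reciprocal classes, fl BR k and FL br K, are the parental types, so the F1 was fl BR k / FL br K.
The two rarest classes, FL BR k and fl br K, are the double crossovers. Comparing them with the parentals, only the fl allele has switched, so fl is the middle locus and the order is br – fl – k.
br–fl: (76 + 9)/500 = 0.1700; fl–k: (62 + 9)/500 = 0.1420.
Expected DCO frequency = 0.1700 × 0.1420 ≈ 0.02414; observed = 9/500 ≈ 0.01800.
Coefficient of coincidence = 0.01800/0.02414 ≈ 0.75; interference = 1 − 0.75 = 0.25.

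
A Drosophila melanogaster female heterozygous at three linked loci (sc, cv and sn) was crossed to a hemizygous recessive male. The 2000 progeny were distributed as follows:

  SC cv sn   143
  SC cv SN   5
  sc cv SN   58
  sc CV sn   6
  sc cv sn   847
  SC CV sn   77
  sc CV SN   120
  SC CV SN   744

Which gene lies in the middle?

The two most frequent reciprocal classes, SC CV SN and sc cv sn, are the parental types, so the F1 was SC CV SN / sc cv sn.
The two rarest classes, SC cv SN and sc CV sn, are the double crossovers. Comparing them with the parentals, only the cv allele has switched, so cv is the middle locus and the order is sn – cv – sc.

cv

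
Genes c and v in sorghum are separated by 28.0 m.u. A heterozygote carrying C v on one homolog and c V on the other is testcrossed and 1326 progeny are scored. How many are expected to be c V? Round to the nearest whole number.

A map distance of 28.0 m.u. corresponds to a recombination frequency of 0.280.
The F1 is C v / c V, so c V is a parental gamete class with expected frequency (1 − r)/2 = 0.720/2 = 0.3600.
Expected number = 0.3600 × 1326 = 477.36 ≈ 477.

477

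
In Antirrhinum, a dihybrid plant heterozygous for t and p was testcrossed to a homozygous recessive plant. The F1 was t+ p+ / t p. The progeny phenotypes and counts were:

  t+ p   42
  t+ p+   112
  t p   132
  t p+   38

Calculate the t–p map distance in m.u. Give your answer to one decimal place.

24.7 m.u.

The recombinant classes are t+ p and t p+: 42 + 38 = 80.
Recombination frequency = 80/324 = 0.2469 ≈ 24.7%, i.e. 24.7 m.u.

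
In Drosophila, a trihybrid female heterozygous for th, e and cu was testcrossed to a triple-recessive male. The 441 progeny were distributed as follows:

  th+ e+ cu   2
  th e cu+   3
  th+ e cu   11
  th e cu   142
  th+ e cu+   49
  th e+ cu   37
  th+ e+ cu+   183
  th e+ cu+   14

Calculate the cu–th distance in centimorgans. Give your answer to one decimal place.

6.8 centimorgans

The two most frequent reciprocal classes, th+ e+ cu+ and th e cu, are the parental types, so the F1 was th+ e+ cu+ / th e cu.
The two rarest classes, th+ e+ cu and th e cu+, are the double crossovers. Comparing them with the parentals, only the cu allele has switched, so cu is the middle locus and the order is th – cu – e.
Crossovers in the th–cu interval produce the single-crossover classes th e+ cu+ and th+ e cu (14 + 11 = 25) plus the double crossovers (5).
RF(th–cu) = (25 + 5) / 441 = 30/441 = 0.0680 → 6.8 centimorgans.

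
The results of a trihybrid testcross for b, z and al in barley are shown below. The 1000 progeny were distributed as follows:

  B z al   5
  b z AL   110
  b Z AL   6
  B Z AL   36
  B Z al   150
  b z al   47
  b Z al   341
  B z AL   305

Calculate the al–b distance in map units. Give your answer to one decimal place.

27.1 map units

The two most frequent reciprocal classes, b Z al and B z AL, are the parental types, so the F1 was b Z al / B z AL.
The two rarest classes, b Z AL and B z al, are the double crossovers. Comparing them with the parentals, only the al allele has switched, so al is the middle locus and the order is b – al – z.
Crossovers in the b–al interval produce the single-crossover classes B Z al and b z AL (150 + 110 = 260) plus the double crossovers (11).
RF(b–al) = (260 + 11) / 1000 = 271/1000 = 0.2710 → 27.1 map units.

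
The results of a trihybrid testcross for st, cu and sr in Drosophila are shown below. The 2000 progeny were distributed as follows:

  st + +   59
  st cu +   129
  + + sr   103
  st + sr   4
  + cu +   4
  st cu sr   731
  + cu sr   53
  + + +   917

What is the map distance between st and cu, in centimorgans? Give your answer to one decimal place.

6.0 centimorgans

The two most frequent reciprocal classes, + + + and st cu sr, are the parental types, so the F1 was + + + / st cu sr.
The two rarest classes, + cu + and st + sr, are the double crossovers. Comparing them with the parentals, only the cu allele has switched, so cu is the middle locus and the order is st – cu – sr.
Crossovers in the st–cu interval produce the single-crossover classes st + + and + cu sr (59 + 53 = 112) plus the double crossovers (8).
RF(st–cu) = (112 + 8) / 2000 = 120/2000 = 0.0600 → 6.0 centimorgans.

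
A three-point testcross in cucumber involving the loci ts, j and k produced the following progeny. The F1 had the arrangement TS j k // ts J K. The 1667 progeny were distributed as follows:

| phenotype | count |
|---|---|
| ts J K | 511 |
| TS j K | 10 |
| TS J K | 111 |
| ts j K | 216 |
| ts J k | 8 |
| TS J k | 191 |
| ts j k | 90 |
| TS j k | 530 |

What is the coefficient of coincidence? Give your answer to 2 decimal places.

The two rarest classes, TS j K and ts J k, are the double crossovers. Comparing them with the parentals, only the k allele has switched, so k is the middle locus and the order is j – k – ts.
j–k: (407 + 18)/1667 = 0.2549; k–ts: (201 + 18)/1667 = 0.1314.
Expected DCO frequency = 0.2549 × 0.1314 ≈ 0.03349; observed = 18/1667 ≈ 0.01080.
Coefficient of coincidence = 0.01080/0.03349 ≈ 0.32.

0.32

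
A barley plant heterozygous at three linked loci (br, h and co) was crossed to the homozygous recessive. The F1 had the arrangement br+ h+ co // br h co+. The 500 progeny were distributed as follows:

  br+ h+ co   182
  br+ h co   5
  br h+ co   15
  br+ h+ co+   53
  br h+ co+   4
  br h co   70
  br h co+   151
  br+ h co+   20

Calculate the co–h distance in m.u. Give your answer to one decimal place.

26.4 m.u.

The two rarest classes, br+ h co and br h+ co+, are the double crossovers. Comparing them with the parentals, only the h allele has switched, so h is the middle locus and the order is br – h – co.
Crossovers in the h–co interval produce the single-crossover classes br+ h+ co+ and br h co (53 + 70 = 123) plus the double crossovers (9).
RF(h–co) = (123 + 9) / 500 = 132/500 = 0.2640 → 26.4 m.u.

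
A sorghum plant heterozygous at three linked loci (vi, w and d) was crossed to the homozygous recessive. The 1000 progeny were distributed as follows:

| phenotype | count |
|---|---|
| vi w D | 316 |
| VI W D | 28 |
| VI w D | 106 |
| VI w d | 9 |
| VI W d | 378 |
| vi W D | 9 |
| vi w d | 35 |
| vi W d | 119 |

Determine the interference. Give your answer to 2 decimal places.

0.09

The two most frequent reciprocal classes, VI W d and vi w D, are the parental types, so the F1 was VI W d / vi w D.
The two rarest classes, VI w d and vi W D, are the double crossovers. Comparing them with the parentals, only the w allele has switched, so w is the middle locus and the order is d – w – vi.
d–w: (63 + 18)/1000 = 0.0810; w–vi: (225 + 18)/1000 = 0.2430.
Expected DCO frequency = 0.0810 × 0.2430 ≈ 0.01968; observed = 18/1000 ≈ 0.01800.
Coefficient of coincidence = 0.01800/0.01968 ≈ 0.91; interference = 1 − 0.91 = 0.09.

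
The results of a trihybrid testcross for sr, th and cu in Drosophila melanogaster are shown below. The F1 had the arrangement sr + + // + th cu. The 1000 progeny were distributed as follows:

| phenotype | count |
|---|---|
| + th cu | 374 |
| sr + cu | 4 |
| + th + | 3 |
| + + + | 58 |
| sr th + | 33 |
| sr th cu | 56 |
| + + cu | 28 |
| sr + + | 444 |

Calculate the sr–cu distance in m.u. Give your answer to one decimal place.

The two rarest classes, sr + cu and + th +, are the double crossovers. Comparing them with the parentals, only the cu allele has switched, so cu is the middle locus and the order is th – cu – sr.
Crossovers in the cu–sr interval produce the single-crossover classes + + + and sr th cu (58 + 56 = 114) plus the double crossovers (7).
RF(cu–sr) = (114 + 7) / 1000 = 121/1000 = 0.1210 → 12.1 m.u.

12.1 m.u.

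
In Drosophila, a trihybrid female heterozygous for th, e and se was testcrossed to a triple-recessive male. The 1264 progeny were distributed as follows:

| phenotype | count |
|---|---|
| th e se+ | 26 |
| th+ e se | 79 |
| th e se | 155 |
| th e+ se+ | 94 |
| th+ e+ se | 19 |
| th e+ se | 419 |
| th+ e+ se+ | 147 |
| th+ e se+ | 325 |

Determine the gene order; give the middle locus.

th

The two most frequent reciprocal classes, th+ e se+ and th e+ se, are the parental types, so the F1 was th+ e se+ / th e+ se.
The two rarest classes, th e se+ and th+ e+ se, are the double crossovers. Comparing them with the parentals, only the th allele has switched, so th is the middle locus and the order is se – th – e.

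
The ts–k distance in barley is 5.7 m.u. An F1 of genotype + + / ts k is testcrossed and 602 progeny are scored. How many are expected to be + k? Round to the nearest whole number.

A map distance of 5.7 m.u. corresponds to a recombination frequency of 0.057.
The F1 is + + / ts k, so + k is a recombinant gamete class with expected frequency r/2 = 0.057/2 = 0.0285.
Expected number = 0.0285 × 602 = 17.16 ≈ 17.

17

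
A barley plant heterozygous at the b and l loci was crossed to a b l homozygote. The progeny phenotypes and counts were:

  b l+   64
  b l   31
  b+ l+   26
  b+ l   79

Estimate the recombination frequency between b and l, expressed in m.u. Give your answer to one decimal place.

The two most frequent classes, b+ l (79) and b l+ (64), are the parental types, so the F1 was b+ l / b l+.
The recombinant classes are b+ l+ and b l: 26 + 31 = 57.
Recombination frequency = 57/200 = 0.2850 ≈ 28.5%, i.e. 28.5 m.u.

28.5 m.u.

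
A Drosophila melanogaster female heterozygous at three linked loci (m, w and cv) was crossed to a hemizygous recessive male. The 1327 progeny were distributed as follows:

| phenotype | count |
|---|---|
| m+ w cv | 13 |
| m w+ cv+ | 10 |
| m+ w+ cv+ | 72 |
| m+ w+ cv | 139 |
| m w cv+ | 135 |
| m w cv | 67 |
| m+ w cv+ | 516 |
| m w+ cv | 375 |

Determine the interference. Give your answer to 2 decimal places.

0.37

The two most frequent reciprocal classes, m+ w cv+ and m w+ cv, are the parental types, so the F1 was m+ w cv+ / m w+ cv.
The two rarest classes, m+ w cv and m w+ cv+, are the double crossovers. Comparing them with the parentals, only the cv allele has switched, so cv is the middle locus and the order is m – cv – w.
m–cv: (274 + 23)/1327 = 0.2238; cv–w: (139 + 23)/1327 = 0.1221.
Expected DCO frequency = 0.2238 × 0.1221 ≈ 0.02733; observed = 23/1327 ≈ 0.01733.
Coefficient of coincidence = 0.01733/0.02733 ≈ 0.63; interference = 1 − 0.63 = 0.37.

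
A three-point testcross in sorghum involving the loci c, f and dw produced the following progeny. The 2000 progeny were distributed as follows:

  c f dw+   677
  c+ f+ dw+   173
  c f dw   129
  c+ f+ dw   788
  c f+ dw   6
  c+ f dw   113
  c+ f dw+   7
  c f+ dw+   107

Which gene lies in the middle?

c

The two most frequent reciprocal classes, c+ f+ dw and c f dw+, are the parental types, so the F1 was c+ f+ dw / c f dw+.
The two rarest classes, c f+ dw and c+ f dw+, are the double crossovers. Comparing them with the parentals, only the c allele has switched, so c is the middle locus and the order is f – c – dw.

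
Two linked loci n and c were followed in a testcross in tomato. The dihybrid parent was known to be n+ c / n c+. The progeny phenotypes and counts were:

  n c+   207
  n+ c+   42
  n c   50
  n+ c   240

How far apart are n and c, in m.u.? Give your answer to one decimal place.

The recombinant classes are n+ c+ and n c: 42 + 50 = 92.
Recombination frequency = 92/539 = 0.1707 ≈ 17.1%, i.e. 17.1 m.u.

17.1 m.u.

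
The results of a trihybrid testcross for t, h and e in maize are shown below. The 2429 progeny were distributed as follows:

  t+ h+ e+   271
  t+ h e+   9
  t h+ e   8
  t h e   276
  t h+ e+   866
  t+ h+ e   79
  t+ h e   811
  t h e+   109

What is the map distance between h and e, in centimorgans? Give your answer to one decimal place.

The two most frequent reciprocal classes, t h+ e+ and t+ h e, are the parental types, so the F1 was t h+ e+ / t+ h e.
The two rarest classes, t h+ e and t+ h e+, are the double crossovers. Comparing them with the parentals, only the e allele has switched, so e is the middle locus and the order is t – e – h.
Crossovers in the e–h interval produce the single-crossover classes t h e+ and t+ h+ e (109 + 79 = 188) plus the double crossovers (17).
RF(e–h) = (188 + 17) / 2429 = 205/2429 = 0.0844 → 8.4 centimorgans.

8.4 centimorgans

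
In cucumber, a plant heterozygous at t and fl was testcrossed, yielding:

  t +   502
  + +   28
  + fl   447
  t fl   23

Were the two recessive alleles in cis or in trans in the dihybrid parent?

The two most frequent classes are + fl (447) and t + (502); these are the parental (non-recombinant) types.
So the F1 carried + fl on one chromosome and t + on the other — the recessive alleles are on opposite chromosomes (trans / repulsion).

trans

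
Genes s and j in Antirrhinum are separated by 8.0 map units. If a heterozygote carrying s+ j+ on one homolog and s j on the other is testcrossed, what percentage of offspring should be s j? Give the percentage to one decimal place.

46.0%

A map distance of 8.0 map units corresponds to a recombination frequency of 0.080.
The F1 is s+ j+ / s j, so s j is a parental gamete class with expected frequency (1 − r)/2 = 0.920/2 = 0.4600.
That is 0.4600 = 46.0% of the progeny.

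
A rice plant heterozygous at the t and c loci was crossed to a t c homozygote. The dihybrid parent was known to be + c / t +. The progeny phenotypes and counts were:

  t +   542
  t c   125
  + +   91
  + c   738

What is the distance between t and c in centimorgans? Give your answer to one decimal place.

14.4 centimorgans

The recombinant classes are + + and t c: 91 + 125 = 216.
Recombination frequency = 216/1496 = 0.1444 ≈ 14.4%, i.e. 14.4 centimorgans.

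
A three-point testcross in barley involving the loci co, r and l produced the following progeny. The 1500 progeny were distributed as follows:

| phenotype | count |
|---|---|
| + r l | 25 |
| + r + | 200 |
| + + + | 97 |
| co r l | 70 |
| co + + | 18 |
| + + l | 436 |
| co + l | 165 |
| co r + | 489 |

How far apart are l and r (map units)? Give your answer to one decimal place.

The two most frequent reciprocal classes, co r + and + + l, are the parental types, so the F1 was co r + / + + l.
The two rarest classes, co + + and + r l, are the double crossovers. Comparing them with the parentals, only the r allele has switched, so r is the middle locus and the order is l – r – co.
Crossovers in the l–r interval produce the single-crossover classes co r l and + + + (70 + 97 = 167) plus the double crossovers (43).
RF(l–r) = (167 + 43) / 1500 = 210/1500 = 0.1400 → 14.0 map units.

14.0 map units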